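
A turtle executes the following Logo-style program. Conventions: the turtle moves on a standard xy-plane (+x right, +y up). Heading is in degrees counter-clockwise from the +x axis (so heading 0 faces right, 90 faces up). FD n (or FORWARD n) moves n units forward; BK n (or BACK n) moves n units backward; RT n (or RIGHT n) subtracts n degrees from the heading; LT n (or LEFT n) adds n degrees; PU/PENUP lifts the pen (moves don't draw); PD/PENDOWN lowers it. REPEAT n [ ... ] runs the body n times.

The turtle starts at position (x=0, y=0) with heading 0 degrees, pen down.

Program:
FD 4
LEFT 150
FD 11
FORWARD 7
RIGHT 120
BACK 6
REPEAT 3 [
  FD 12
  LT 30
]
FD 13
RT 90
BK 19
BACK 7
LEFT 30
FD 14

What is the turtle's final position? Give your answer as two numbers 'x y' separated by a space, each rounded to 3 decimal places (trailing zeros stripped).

Answer: -22.409 44.775

Derivation:
Executing turtle program step by step:
Start: pos=(0,0), heading=0, pen down
FD 4: (0,0) -> (4,0) [heading=0, draw]
LT 150: heading 0 -> 150
FD 11: (4,0) -> (-5.526,5.5) [heading=150, draw]
FD 7: (-5.526,5.5) -> (-11.588,9) [heading=150, draw]
RT 120: heading 150 -> 30
BK 6: (-11.588,9) -> (-16.785,6) [heading=30, draw]
REPEAT 3 [
  -- iteration 1/3 --
  FD 12: (-16.785,6) -> (-6.392,12) [heading=30, draw]
  LT 30: heading 30 -> 60
  -- iteration 2/3 --
  FD 12: (-6.392,12) -> (-0.392,22.392) [heading=60, draw]
  LT 30: heading 60 -> 90
  -- iteration 3/3 --
  FD 12: (-0.392,22.392) -> (-0.392,34.392) [heading=90, draw]
  LT 30: heading 90 -> 120
]
FD 13: (-0.392,34.392) -> (-6.892,45.651) [heading=120, draw]
RT 90: heading 120 -> 30
BK 19: (-6.892,45.651) -> (-23.347,36.151) [heading=30, draw]
BK 7: (-23.347,36.151) -> (-29.409,32.651) [heading=30, draw]
LT 30: heading 30 -> 60
FD 14: (-29.409,32.651) -> (-22.409,44.775) [heading=60, draw]
Final: pos=(-22.409,44.775), heading=60, 11 segment(s) drawn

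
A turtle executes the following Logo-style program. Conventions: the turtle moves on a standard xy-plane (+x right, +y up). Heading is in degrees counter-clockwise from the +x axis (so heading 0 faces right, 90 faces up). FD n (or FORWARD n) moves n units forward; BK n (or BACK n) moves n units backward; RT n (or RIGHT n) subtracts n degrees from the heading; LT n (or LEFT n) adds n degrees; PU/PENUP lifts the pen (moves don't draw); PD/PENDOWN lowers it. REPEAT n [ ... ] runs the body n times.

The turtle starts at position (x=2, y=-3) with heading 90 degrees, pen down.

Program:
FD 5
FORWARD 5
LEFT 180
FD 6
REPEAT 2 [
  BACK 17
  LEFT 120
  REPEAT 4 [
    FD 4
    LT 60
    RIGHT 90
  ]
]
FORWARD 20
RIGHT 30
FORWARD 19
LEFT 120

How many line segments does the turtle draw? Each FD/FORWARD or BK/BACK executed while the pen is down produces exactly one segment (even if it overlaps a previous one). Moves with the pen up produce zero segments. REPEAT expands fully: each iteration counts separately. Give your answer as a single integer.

Executing turtle program step by step:
Start: pos=(2,-3), heading=90, pen down
FD 5: (2,-3) -> (2,2) [heading=90, draw]
FD 5: (2,2) -> (2,7) [heading=90, draw]
LT 180: heading 90 -> 270
FD 6: (2,7) -> (2,1) [heading=270, draw]
REPEAT 2 [
  -- iteration 1/2 --
  BK 17: (2,1) -> (2,18) [heading=270, draw]
  LT 120: heading 270 -> 30
  REPEAT 4 [
    -- iteration 1/4 --
    FD 4: (2,18) -> (5.464,20) [heading=30, draw]
    LT 60: heading 30 -> 90
    RT 90: heading 90 -> 0
    -- iteration 2/4 --
    FD 4: (5.464,20) -> (9.464,20) [heading=0, draw]
    LT 60: heading 0 -> 60
    RT 90: heading 60 -> 330
    -- iteration 3/4 --
    FD 4: (9.464,20) -> (12.928,18) [heading=330, draw]
    LT 60: heading 330 -> 30
    RT 90: heading 30 -> 300
    -- iteration 4/4 --
    FD 4: (12.928,18) -> (14.928,14.536) [heading=300, draw]
    LT 60: heading 300 -> 0
    RT 90: heading 0 -> 270
  ]
  -- iteration 2/2 --
  BK 17: (14.928,14.536) -> (14.928,31.536) [heading=270, draw]
  LT 120: heading 270 -> 30
  REPEAT 4 [
    -- iteration 1/4 --
    FD 4: (14.928,31.536) -> (18.392,33.536) [heading=30, draw]
    LT 60: heading 30 -> 90
    RT 90: heading 90 -> 0
    -- iteration 2/4 --
    FD 4: (18.392,33.536) -> (22.392,33.536) [heading=0, draw]
    LT 60: heading 0 -> 60
    RT 90: heading 60 -> 330
    -- iteration 3/4 --
    FD 4: (22.392,33.536) -> (25.856,31.536) [heading=330, draw]
    LT 60: heading 330 -> 30
    RT 90: heading 30 -> 300
    -- iteration 4/4 --
    FD 4: (25.856,31.536) -> (27.856,28.072) [heading=300, draw]
    LT 60: heading 300 -> 0
    RT 90: heading 0 -> 270
  ]
]
FD 20: (27.856,28.072) -> (27.856,8.072) [heading=270, draw]
RT 30: heading 270 -> 240
FD 19: (27.856,8.072) -> (18.356,-8.383) [heading=240, draw]
LT 120: heading 240 -> 0
Final: pos=(18.356,-8.383), heading=0, 15 segment(s) drawn
Segments drawn: 15

Answer: 15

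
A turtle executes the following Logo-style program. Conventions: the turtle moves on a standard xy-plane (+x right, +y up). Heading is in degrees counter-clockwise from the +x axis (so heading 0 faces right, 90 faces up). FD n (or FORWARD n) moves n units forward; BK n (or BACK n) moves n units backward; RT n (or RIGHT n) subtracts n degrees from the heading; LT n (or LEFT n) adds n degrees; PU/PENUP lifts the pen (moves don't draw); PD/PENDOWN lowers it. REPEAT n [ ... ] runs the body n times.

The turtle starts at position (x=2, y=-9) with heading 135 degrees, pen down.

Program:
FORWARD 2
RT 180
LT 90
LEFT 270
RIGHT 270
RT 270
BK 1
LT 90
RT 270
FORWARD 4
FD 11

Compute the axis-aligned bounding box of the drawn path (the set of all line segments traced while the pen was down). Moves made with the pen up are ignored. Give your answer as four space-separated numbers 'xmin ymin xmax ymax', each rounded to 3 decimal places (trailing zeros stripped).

Answer: 0.586 -18.899 11.899 -7.586

Derivation:
Executing turtle program step by step:
Start: pos=(2,-9), heading=135, pen down
FD 2: (2,-9) -> (0.586,-7.586) [heading=135, draw]
RT 180: heading 135 -> 315
LT 90: heading 315 -> 45
LT 270: heading 45 -> 315
RT 270: heading 315 -> 45
RT 270: heading 45 -> 135
BK 1: (0.586,-7.586) -> (1.293,-8.293) [heading=135, draw]
LT 90: heading 135 -> 225
RT 270: heading 225 -> 315
FD 4: (1.293,-8.293) -> (4.121,-11.121) [heading=315, draw]
FD 11: (4.121,-11.121) -> (11.899,-18.899) [heading=315, draw]
Final: pos=(11.899,-18.899), heading=315, 4 segment(s) drawn

Segment endpoints: x in {0.586, 1.293, 2, 4.121, 11.899}, y in {-18.899, -11.121, -9, -8.293, -7.586}
xmin=0.586, ymin=-18.899, xmax=11.899, ymax=-7.586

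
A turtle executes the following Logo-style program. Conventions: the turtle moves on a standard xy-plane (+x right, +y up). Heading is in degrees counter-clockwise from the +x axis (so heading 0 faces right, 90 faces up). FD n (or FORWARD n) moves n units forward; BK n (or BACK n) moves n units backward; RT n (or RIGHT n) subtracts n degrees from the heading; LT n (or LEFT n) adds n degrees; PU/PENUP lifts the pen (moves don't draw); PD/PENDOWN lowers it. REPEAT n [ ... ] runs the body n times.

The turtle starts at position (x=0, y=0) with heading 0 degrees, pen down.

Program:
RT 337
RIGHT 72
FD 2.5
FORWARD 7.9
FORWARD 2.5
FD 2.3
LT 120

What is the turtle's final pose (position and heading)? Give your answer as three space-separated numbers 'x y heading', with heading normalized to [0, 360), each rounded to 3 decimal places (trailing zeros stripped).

Executing turtle program step by step:
Start: pos=(0,0), heading=0, pen down
RT 337: heading 0 -> 23
RT 72: heading 23 -> 311
FD 2.5: (0,0) -> (1.64,-1.887) [heading=311, draw]
FD 7.9: (1.64,-1.887) -> (6.823,-7.849) [heading=311, draw]
FD 2.5: (6.823,-7.849) -> (8.463,-9.736) [heading=311, draw]
FD 2.3: (8.463,-9.736) -> (9.972,-11.472) [heading=311, draw]
LT 120: heading 311 -> 71
Final: pos=(9.972,-11.472), heading=71, 4 segment(s) drawn

Answer: 9.972 -11.472 71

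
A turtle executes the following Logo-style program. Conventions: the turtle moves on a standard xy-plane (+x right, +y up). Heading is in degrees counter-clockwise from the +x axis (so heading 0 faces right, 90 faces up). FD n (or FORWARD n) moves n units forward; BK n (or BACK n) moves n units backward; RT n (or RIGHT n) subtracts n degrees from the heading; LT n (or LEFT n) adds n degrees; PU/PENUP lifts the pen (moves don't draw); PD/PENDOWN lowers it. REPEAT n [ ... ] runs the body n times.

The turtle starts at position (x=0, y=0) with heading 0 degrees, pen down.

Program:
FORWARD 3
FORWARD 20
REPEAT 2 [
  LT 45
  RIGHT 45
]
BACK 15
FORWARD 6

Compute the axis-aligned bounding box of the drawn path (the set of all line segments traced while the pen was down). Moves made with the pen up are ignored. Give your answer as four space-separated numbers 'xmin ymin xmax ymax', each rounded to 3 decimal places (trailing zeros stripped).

Executing turtle program step by step:
Start: pos=(0,0), heading=0, pen down
FD 3: (0,0) -> (3,0) [heading=0, draw]
FD 20: (3,0) -> (23,0) [heading=0, draw]
REPEAT 2 [
  -- iteration 1/2 --
  LT 45: heading 0 -> 45
  RT 45: heading 45 -> 0
  -- iteration 2/2 --
  LT 45: heading 0 -> 45
  RT 45: heading 45 -> 0
]
BK 15: (23,0) -> (8,0) [heading=0, draw]
FD 6: (8,0) -> (14,0) [heading=0, draw]
Final: pos=(14,0), heading=0, 4 segment(s) drawn

Segment endpoints: x in {0, 3, 8, 14, 23}, y in {0}
xmin=0, ymin=0, xmax=23, ymax=0

Answer: 0 0 23 0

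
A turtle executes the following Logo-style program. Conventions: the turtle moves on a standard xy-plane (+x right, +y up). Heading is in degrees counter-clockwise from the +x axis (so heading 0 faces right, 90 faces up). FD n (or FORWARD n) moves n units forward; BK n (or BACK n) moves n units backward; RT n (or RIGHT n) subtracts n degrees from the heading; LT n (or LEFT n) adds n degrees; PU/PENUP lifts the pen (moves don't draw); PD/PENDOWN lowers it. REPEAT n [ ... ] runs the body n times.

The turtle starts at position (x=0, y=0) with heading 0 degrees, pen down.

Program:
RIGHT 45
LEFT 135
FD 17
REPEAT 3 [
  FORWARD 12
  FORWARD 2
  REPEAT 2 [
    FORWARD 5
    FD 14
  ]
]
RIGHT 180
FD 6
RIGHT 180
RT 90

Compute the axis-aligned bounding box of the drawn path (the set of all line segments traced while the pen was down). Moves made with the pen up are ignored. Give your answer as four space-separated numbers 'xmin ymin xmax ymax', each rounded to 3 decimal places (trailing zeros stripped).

Answer: 0 0 0 173

Derivation:
Executing turtle program step by step:
Start: pos=(0,0), heading=0, pen down
RT 45: heading 0 -> 315
LT 135: heading 315 -> 90
FD 17: (0,0) -> (0,17) [heading=90, draw]
REPEAT 3 [
  -- iteration 1/3 --
  FD 12: (0,17) -> (0,29) [heading=90, draw]
  FD 2: (0,29) -> (0,31) [heading=90, draw]
  REPEAT 2 [
    -- iteration 1/2 --
    FD 5: (0,31) -> (0,36) [heading=90, draw]
    FD 14: (0,36) -> (0,50) [heading=90, draw]
    -- iteration 2/2 --
    FD 5: (0,50) -> (0,55) [heading=90, draw]
    FD 14: (0,55) -> (0,69) [heading=90, draw]
  ]
  -- iteration 2/3 --
  FD 12: (0,69) -> (0,81) [heading=90, draw]
  FD 2: (0,81) -> (0,83) [heading=90, draw]
  REPEAT 2 [
    -- iteration 1/2 --
    FD 5: (0,83) -> (0,88) [heading=90, draw]
    FD 14: (0,88) -> (0,102) [heading=90, draw]
    -- iteration 2/2 --
    FD 5: (0,102) -> (0,107) [heading=90, draw]
    FD 14: (0,107) -> (0,121) [heading=90, draw]
  ]
  -- iteration 3/3 --
  FD 12: (0,121) -> (0,133) [heading=90, draw]
  FD 2: (0,133) -> (0,135) [heading=90, draw]
  REPEAT 2 [
    -- iteration 1/2 --
    FD 5: (0,135) -> (0,140) [heading=90, draw]
    FD 14: (0,140) -> (0,154) [heading=90, draw]
    -- iteration 2/2 --
    FD 5: (0,154) -> (0,159) [heading=90, draw]
    FD 14: (0,159) -> (0,173) [heading=90, draw]
  ]
]
RT 180: heading 90 -> 270
FD 6: (0,173) -> (0,167) [heading=270, draw]
RT 180: heading 270 -> 90
RT 90: heading 90 -> 0
Final: pos=(0,167), heading=0, 20 segment(s) drawn

Segment endpoints: x in {0, 0, 0, 0, 0, 0, 0, 0, 0, 0, 0, 0, 0, 0, 0, 0, 0, 0, 0, 0, 0}, y in {0, 17, 29, 31, 36, 50, 55, 69, 81, 83, 88, 102, 107, 121, 133, 135, 140, 154, 159, 167, 173}
xmin=0, ymin=0, xmax=0, ymax=173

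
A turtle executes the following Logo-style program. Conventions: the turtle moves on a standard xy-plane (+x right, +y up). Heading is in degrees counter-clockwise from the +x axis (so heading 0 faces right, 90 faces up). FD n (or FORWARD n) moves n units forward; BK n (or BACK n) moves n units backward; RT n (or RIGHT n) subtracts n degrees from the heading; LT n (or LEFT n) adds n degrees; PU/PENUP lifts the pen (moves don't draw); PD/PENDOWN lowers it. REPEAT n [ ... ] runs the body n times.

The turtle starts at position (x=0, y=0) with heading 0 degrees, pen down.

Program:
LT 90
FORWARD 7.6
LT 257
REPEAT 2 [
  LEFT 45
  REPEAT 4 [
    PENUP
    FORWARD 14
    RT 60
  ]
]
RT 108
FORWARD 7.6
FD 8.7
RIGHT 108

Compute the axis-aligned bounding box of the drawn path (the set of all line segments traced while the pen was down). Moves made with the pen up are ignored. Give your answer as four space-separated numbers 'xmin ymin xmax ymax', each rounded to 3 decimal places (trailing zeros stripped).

Executing turtle program step by step:
Start: pos=(0,0), heading=0, pen down
LT 90: heading 0 -> 90
FD 7.6: (0,0) -> (0,7.6) [heading=90, draw]
LT 257: heading 90 -> 347
REPEAT 2 [
  -- iteration 1/2 --
  LT 45: heading 347 -> 32
  REPEAT 4 [
    -- iteration 1/4 --
    PU: pen up
    FD 14: (0,7.6) -> (11.873,15.019) [heading=32, move]
    RT 60: heading 32 -> 332
    -- iteration 2/4 --
    PU: pen up
    FD 14: (11.873,15.019) -> (24.234,8.446) [heading=332, move]
    RT 60: heading 332 -> 272
    -- iteration 3/4 --
    PU: pen up
    FD 14: (24.234,8.446) -> (24.723,-5.545) [heading=272, move]
    RT 60: heading 272 -> 212
    -- iteration 4/4 --
    PU: pen up
    FD 14: (24.723,-5.545) -> (12.85,-12.964) [heading=212, move]
    RT 60: heading 212 -> 152
  ]
  -- iteration 2/2 --
  LT 45: heading 152 -> 197
  REPEAT 4 [
    -- iteration 1/4 --
    PU: pen up
    FD 14: (12.85,-12.964) -> (-0.538,-17.057) [heading=197, move]
    RT 60: heading 197 -> 137
    -- iteration 2/4 --
    PU: pen up
    FD 14: (-0.538,-17.057) -> (-10.777,-7.509) [heading=137, move]
    RT 60: heading 137 -> 77
    -- iteration 3/4 --
    PU: pen up
    FD 14: (-10.777,-7.509) -> (-7.628,6.132) [heading=77, move]
    RT 60: heading 77 -> 17
    -- iteration 4/4 --
    PU: pen up
    FD 14: (-7.628,6.132) -> (5.76,10.225) [heading=17, move]
    RT 60: heading 17 -> 317
  ]
]
RT 108: heading 317 -> 209
FD 7.6: (5.76,10.225) -> (-0.887,6.541) [heading=209, move]
FD 8.7: (-0.887,6.541) -> (-8.496,2.323) [heading=209, move]
RT 108: heading 209 -> 101
Final: pos=(-8.496,2.323), heading=101, 1 segment(s) drawn

Segment endpoints: x in {0, 0}, y in {0, 7.6}
xmin=0, ymin=0, xmax=0, ymax=7.6

Answer: 0 0 0 7.6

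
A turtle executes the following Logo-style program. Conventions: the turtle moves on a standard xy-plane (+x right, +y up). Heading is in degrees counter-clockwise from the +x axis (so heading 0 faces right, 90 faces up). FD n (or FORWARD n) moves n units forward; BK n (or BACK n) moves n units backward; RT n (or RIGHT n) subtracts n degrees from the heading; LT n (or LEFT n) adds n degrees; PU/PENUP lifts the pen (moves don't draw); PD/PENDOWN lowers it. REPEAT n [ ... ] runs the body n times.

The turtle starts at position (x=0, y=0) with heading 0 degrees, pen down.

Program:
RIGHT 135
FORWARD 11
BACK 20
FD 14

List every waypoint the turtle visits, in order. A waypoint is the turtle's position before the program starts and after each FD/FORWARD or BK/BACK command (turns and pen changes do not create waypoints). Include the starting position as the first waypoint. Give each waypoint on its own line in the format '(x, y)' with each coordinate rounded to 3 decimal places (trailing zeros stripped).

Answer: (0, 0)
(-7.778, -7.778)
(6.364, 6.364)
(-3.536, -3.536)

Derivation:
Executing turtle program step by step:
Start: pos=(0,0), heading=0, pen down
RT 135: heading 0 -> 225
FD 11: (0,0) -> (-7.778,-7.778) [heading=225, draw]
BK 20: (-7.778,-7.778) -> (6.364,6.364) [heading=225, draw]
FD 14: (6.364,6.364) -> (-3.536,-3.536) [heading=225, draw]
Final: pos=(-3.536,-3.536), heading=225, 3 segment(s) drawn
Waypoints (4 total):
(0, 0)
(-7.778, -7.778)
(6.364, 6.364)
(-3.536, -3.536)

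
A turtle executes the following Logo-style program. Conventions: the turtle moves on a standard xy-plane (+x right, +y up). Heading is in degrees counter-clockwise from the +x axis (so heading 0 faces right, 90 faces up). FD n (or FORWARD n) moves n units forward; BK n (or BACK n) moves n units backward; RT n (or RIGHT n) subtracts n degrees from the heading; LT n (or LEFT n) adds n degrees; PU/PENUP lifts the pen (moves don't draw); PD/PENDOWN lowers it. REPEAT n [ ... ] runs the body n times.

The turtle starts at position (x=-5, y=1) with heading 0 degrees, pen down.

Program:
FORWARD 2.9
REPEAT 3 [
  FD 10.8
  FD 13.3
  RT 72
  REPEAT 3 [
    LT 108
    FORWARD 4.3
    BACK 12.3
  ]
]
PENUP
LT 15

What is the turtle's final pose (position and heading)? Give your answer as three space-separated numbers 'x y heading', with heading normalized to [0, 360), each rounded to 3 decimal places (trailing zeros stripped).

Executing turtle program step by step:
Start: pos=(-5,1), heading=0, pen down
FD 2.9: (-5,1) -> (-2.1,1) [heading=0, draw]
REPEAT 3 [
  -- iteration 1/3 --
  FD 10.8: (-2.1,1) -> (8.7,1) [heading=0, draw]
  FD 13.3: (8.7,1) -> (22,1) [heading=0, draw]
  RT 72: heading 0 -> 288
  REPEAT 3 [
    -- iteration 1/3 --
    LT 108: heading 288 -> 36
    FD 4.3: (22,1) -> (25.479,3.527) [heading=36, draw]
    BK 12.3: (25.479,3.527) -> (15.528,-3.702) [heading=36, draw]
    -- iteration 2/3 --
    LT 108: heading 36 -> 144
    FD 4.3: (15.528,-3.702) -> (12.049,-1.175) [heading=144, draw]
    BK 12.3: (12.049,-1.175) -> (22,-8.405) [heading=144, draw]
    -- iteration 3/3 --
    LT 108: heading 144 -> 252
    FD 4.3: (22,-8.405) -> (20.671,-12.494) [heading=252, draw]
    BK 12.3: (20.671,-12.494) -> (24.472,-0.796) [heading=252, draw]
  ]
  -- iteration 2/3 --
  FD 10.8: (24.472,-0.796) -> (21.135,-11.068) [heading=252, draw]
  FD 13.3: (21.135,-11.068) -> (17.025,-23.717) [heading=252, draw]
  RT 72: heading 252 -> 180
  REPEAT 3 [
    -- iteration 1/3 --
    LT 108: heading 180 -> 288
    FD 4.3: (17.025,-23.717) -> (18.354,-27.806) [heading=288, draw]
    BK 12.3: (18.354,-27.806) -> (14.553,-16.108) [heading=288, draw]
    -- iteration 2/3 --
    LT 108: heading 288 -> 36
    FD 4.3: (14.553,-16.108) -> (18.031,-13.581) [heading=36, draw]
    BK 12.3: (18.031,-13.581) -> (8.081,-20.81) [heading=36, draw]
    -- iteration 3/3 --
    LT 108: heading 36 -> 144
    FD 4.3: (8.081,-20.81) -> (4.602,-18.283) [heading=144, draw]
    BK 12.3: (4.602,-18.283) -> (14.553,-25.513) [heading=144, draw]
  ]
  -- iteration 3/3 --
  FD 10.8: (14.553,-25.513) -> (5.815,-19.165) [heading=144, draw]
  FD 13.3: (5.815,-19.165) -> (-4.945,-11.347) [heading=144, draw]
  RT 72: heading 144 -> 72
  REPEAT 3 [
    -- iteration 1/3 --
    LT 108: heading 72 -> 180
    FD 4.3: (-4.945,-11.347) -> (-9.245,-11.347) [heading=180, draw]
    BK 12.3: (-9.245,-11.347) -> (3.055,-11.347) [heading=180, draw]
    -- iteration 2/3 --
    LT 108: heading 180 -> 288
    FD 4.3: (3.055,-11.347) -> (4.384,-15.437) [heading=288, draw]
    BK 12.3: (4.384,-15.437) -> (0.583,-3.739) [heading=288, draw]
    -- iteration 3/3 --
    LT 108: heading 288 -> 36
    FD 4.3: (0.583,-3.739) -> (4.062,-1.211) [heading=36, draw]
    BK 12.3: (4.062,-1.211) -> (-5.889,-8.441) [heading=36, draw]
  ]
]
PU: pen up
LT 15: heading 36 -> 51
Final: pos=(-5.889,-8.441), heading=51, 25 segment(s) drawn

Answer: -5.889 -8.441 51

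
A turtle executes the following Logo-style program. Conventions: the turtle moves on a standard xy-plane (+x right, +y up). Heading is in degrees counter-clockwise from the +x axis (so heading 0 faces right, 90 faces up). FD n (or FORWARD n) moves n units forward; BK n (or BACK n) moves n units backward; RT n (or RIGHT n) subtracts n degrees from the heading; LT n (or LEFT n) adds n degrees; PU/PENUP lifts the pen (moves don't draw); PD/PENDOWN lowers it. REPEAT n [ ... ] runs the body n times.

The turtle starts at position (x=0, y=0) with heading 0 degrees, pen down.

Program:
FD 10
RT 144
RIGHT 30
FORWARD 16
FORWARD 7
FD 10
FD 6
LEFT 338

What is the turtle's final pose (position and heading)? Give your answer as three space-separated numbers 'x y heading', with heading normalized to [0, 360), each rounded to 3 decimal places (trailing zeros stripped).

Answer: -28.786 -4.077 164

Derivation:
Executing turtle program step by step:
Start: pos=(0,0), heading=0, pen down
FD 10: (0,0) -> (10,0) [heading=0, draw]
RT 144: heading 0 -> 216
RT 30: heading 216 -> 186
FD 16: (10,0) -> (-5.912,-1.672) [heading=186, draw]
FD 7: (-5.912,-1.672) -> (-12.874,-2.404) [heading=186, draw]
FD 10: (-12.874,-2.404) -> (-22.819,-3.449) [heading=186, draw]
FD 6: (-22.819,-3.449) -> (-28.786,-4.077) [heading=186, draw]
LT 338: heading 186 -> 164
Final: pos=(-28.786,-4.077), heading=164, 5 segment(s) drawn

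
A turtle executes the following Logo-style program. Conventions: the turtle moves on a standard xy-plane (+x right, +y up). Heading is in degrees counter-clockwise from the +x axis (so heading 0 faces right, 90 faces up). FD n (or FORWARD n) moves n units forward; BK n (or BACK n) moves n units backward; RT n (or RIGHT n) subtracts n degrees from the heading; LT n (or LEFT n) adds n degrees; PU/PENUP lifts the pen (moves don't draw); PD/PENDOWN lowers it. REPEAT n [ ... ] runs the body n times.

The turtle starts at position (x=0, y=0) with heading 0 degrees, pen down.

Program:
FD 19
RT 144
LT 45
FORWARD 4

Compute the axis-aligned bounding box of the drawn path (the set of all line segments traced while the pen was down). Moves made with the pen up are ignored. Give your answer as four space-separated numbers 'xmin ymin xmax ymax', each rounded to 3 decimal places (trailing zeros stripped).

Answer: 0 -3.951 19 0

Derivation:
Executing turtle program step by step:
Start: pos=(0,0), heading=0, pen down
FD 19: (0,0) -> (19,0) [heading=0, draw]
RT 144: heading 0 -> 216
LT 45: heading 216 -> 261
FD 4: (19,0) -> (18.374,-3.951) [heading=261, draw]
Final: pos=(18.374,-3.951), heading=261, 2 segment(s) drawn

Segment endpoints: x in {0, 18.374, 19}, y in {-3.951, 0}
xmin=0, ymin=-3.951, xmax=19, ymax=0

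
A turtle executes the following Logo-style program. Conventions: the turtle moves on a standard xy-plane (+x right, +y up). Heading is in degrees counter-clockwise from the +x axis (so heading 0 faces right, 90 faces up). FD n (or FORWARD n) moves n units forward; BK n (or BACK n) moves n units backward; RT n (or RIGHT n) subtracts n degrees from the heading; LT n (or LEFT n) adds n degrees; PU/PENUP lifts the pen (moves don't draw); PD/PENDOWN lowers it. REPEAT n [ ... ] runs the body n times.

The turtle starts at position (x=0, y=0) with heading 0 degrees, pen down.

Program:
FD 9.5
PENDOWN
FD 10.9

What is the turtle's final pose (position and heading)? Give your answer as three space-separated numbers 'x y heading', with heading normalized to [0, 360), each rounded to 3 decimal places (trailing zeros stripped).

Executing turtle program step by step:
Start: pos=(0,0), heading=0, pen down
FD 9.5: (0,0) -> (9.5,0) [heading=0, draw]
PD: pen down
FD 10.9: (9.5,0) -> (20.4,0) [heading=0, draw]
Final: pos=(20.4,0), heading=0, 2 segment(s) drawn

Answer: 20.4 0 0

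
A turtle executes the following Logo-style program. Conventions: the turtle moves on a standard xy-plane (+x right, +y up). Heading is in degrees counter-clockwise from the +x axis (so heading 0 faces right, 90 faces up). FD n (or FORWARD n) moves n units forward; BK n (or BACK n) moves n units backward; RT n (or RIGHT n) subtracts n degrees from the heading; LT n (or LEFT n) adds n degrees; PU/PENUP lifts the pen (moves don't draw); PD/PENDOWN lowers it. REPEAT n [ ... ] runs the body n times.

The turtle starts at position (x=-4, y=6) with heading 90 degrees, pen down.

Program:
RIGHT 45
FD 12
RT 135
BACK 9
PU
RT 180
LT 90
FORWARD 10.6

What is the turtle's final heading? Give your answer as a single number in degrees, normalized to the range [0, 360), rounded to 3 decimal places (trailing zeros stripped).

Executing turtle program step by step:
Start: pos=(-4,6), heading=90, pen down
RT 45: heading 90 -> 45
FD 12: (-4,6) -> (4.485,14.485) [heading=45, draw]
RT 135: heading 45 -> 270
BK 9: (4.485,14.485) -> (4.485,23.485) [heading=270, draw]
PU: pen up
RT 180: heading 270 -> 90
LT 90: heading 90 -> 180
FD 10.6: (4.485,23.485) -> (-6.115,23.485) [heading=180, move]
Final: pos=(-6.115,23.485), heading=180, 2 segment(s) drawn

Answer: 180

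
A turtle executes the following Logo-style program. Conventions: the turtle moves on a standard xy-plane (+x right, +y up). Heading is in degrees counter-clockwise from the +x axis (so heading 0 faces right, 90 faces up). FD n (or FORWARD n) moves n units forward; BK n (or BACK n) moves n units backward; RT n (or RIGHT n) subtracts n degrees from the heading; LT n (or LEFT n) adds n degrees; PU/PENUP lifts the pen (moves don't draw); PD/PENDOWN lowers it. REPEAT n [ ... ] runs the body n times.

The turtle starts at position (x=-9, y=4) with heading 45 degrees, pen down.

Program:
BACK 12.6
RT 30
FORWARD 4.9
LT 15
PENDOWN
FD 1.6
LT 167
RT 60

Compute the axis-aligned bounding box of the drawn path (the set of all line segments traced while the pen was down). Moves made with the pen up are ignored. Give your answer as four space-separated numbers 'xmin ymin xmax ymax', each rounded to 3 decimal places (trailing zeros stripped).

Executing turtle program step by step:
Start: pos=(-9,4), heading=45, pen down
BK 12.6: (-9,4) -> (-17.91,-4.91) [heading=45, draw]
RT 30: heading 45 -> 15
FD 4.9: (-17.91,-4.91) -> (-13.177,-3.641) [heading=15, draw]
LT 15: heading 15 -> 30
PD: pen down
FD 1.6: (-13.177,-3.641) -> (-11.791,-2.841) [heading=30, draw]
LT 167: heading 30 -> 197
RT 60: heading 197 -> 137
Final: pos=(-11.791,-2.841), heading=137, 3 segment(s) drawn

Segment endpoints: x in {-17.91, -13.177, -11.791, -9}, y in {-4.91, -3.641, -2.841, 4}
xmin=-17.91, ymin=-4.91, xmax=-9, ymax=4

Answer: -17.91 -4.91 -9 4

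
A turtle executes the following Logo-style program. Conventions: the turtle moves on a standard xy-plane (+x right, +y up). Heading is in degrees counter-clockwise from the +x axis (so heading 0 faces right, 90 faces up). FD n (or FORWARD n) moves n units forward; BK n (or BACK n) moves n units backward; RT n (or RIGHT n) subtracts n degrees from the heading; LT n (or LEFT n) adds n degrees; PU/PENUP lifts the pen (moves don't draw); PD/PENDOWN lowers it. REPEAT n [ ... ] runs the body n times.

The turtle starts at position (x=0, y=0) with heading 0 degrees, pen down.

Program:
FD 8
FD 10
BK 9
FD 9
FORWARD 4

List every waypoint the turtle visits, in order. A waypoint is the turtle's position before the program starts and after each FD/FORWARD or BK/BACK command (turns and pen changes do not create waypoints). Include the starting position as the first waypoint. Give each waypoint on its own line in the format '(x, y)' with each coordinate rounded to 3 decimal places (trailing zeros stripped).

Answer: (0, 0)
(8, 0)
(18, 0)
(9, 0)
(18, 0)
(22, 0)

Derivation:
Executing turtle program step by step:
Start: pos=(0,0), heading=0, pen down
FD 8: (0,0) -> (8,0) [heading=0, draw]
FD 10: (8,0) -> (18,0) [heading=0, draw]
BK 9: (18,0) -> (9,0) [heading=0, draw]
FD 9: (9,0) -> (18,0) [heading=0, draw]
FD 4: (18,0) -> (22,0) [heading=0, draw]
Final: pos=(22,0), heading=0, 5 segment(s) drawn
Waypoints (6 total):
(0, 0)
(8, 0)
(18, 0)
(9, 0)
(18, 0)
(22, 0)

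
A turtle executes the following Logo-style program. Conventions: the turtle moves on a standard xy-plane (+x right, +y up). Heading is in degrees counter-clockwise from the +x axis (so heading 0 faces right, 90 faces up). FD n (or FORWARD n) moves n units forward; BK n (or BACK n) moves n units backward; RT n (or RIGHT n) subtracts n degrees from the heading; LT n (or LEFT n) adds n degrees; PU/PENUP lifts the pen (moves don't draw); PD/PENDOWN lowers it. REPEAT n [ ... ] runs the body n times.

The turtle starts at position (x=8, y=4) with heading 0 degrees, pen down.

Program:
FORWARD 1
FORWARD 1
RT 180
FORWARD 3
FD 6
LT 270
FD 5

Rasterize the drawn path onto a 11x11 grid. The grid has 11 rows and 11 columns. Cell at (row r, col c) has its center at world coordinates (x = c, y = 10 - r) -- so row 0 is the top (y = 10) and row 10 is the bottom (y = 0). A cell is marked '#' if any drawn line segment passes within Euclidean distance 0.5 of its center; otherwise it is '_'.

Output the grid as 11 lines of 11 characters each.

Answer: ___________
_#_________
_#_________
_#_________
_#_________
_#_________
_##########
___________
___________
___________
___________

Derivation:
Segment 0: (8,4) -> (9,4)
Segment 1: (9,4) -> (10,4)
Segment 2: (10,4) -> (7,4)
Segment 3: (7,4) -> (1,4)
Segment 4: (1,4) -> (1,9)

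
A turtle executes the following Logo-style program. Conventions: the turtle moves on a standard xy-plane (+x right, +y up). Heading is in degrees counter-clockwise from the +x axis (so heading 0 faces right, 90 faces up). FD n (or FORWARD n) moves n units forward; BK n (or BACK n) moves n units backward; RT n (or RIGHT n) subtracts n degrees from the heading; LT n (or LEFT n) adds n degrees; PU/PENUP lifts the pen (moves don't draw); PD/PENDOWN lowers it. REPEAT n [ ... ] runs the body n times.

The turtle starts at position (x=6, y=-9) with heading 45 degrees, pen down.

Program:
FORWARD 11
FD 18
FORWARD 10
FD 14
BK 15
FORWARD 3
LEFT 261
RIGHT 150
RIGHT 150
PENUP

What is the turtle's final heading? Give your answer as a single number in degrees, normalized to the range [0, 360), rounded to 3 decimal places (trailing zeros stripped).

Executing turtle program step by step:
Start: pos=(6,-9), heading=45, pen down
FD 11: (6,-9) -> (13.778,-1.222) [heading=45, draw]
FD 18: (13.778,-1.222) -> (26.506,11.506) [heading=45, draw]
FD 10: (26.506,11.506) -> (33.577,18.577) [heading=45, draw]
FD 14: (33.577,18.577) -> (43.477,28.477) [heading=45, draw]
BK 15: (43.477,28.477) -> (32.87,17.87) [heading=45, draw]
FD 3: (32.87,17.87) -> (34.991,19.991) [heading=45, draw]
LT 261: heading 45 -> 306
RT 150: heading 306 -> 156
RT 150: heading 156 -> 6
PU: pen up
Final: pos=(34.991,19.991), heading=6, 6 segment(s) drawn

Answer: 6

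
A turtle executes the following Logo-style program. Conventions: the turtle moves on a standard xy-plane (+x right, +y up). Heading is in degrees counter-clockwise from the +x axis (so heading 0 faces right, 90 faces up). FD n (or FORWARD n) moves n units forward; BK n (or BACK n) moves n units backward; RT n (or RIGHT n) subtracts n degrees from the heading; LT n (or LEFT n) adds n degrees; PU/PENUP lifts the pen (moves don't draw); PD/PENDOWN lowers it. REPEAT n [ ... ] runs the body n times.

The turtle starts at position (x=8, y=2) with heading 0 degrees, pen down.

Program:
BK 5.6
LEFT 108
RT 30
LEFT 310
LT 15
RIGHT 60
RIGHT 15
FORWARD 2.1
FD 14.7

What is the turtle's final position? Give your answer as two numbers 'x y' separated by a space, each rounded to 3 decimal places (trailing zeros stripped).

Answer: 16.647 -6.903

Derivation:
Executing turtle program step by step:
Start: pos=(8,2), heading=0, pen down
BK 5.6: (8,2) -> (2.4,2) [heading=0, draw]
LT 108: heading 0 -> 108
RT 30: heading 108 -> 78
LT 310: heading 78 -> 28
LT 15: heading 28 -> 43
RT 60: heading 43 -> 343
RT 15: heading 343 -> 328
FD 2.1: (2.4,2) -> (4.181,0.887) [heading=328, draw]
FD 14.7: (4.181,0.887) -> (16.647,-6.903) [heading=328, draw]
Final: pos=(16.647,-6.903), heading=328, 3 segment(s) drawn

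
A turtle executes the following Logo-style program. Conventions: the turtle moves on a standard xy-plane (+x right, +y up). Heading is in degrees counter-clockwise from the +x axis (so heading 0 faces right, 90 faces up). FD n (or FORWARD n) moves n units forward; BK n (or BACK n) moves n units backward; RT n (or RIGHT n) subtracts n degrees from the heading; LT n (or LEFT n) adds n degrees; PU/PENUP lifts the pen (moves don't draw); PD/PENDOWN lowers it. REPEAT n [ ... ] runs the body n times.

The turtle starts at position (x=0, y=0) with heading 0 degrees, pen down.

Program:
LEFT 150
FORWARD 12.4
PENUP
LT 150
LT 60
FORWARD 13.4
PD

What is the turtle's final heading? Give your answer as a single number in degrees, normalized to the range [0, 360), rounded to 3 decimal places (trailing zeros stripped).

Answer: 0

Derivation:
Executing turtle program step by step:
Start: pos=(0,0), heading=0, pen down
LT 150: heading 0 -> 150
FD 12.4: (0,0) -> (-10.739,6.2) [heading=150, draw]
PU: pen up
LT 150: heading 150 -> 300
LT 60: heading 300 -> 0
FD 13.4: (-10.739,6.2) -> (2.661,6.2) [heading=0, move]
PD: pen down
Final: pos=(2.661,6.2), heading=0, 1 segment(s) drawn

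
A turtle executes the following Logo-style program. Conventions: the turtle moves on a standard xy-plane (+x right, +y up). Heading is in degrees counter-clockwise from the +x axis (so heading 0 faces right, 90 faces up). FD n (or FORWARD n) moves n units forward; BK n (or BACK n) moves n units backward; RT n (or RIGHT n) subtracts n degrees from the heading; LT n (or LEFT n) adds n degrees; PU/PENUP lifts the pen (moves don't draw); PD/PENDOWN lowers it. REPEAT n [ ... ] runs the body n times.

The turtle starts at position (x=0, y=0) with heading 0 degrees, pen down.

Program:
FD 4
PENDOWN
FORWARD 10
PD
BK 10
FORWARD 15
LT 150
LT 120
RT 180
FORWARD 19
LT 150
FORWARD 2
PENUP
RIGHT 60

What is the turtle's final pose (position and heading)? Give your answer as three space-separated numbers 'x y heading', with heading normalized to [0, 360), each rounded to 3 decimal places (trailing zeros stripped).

Executing turtle program step by step:
Start: pos=(0,0), heading=0, pen down
FD 4: (0,0) -> (4,0) [heading=0, draw]
PD: pen down
FD 10: (4,0) -> (14,0) [heading=0, draw]
PD: pen down
BK 10: (14,0) -> (4,0) [heading=0, draw]
FD 15: (4,0) -> (19,0) [heading=0, draw]
LT 150: heading 0 -> 150
LT 120: heading 150 -> 270
RT 180: heading 270 -> 90
FD 19: (19,0) -> (19,19) [heading=90, draw]
LT 150: heading 90 -> 240
FD 2: (19,19) -> (18,17.268) [heading=240, draw]
PU: pen up
RT 60: heading 240 -> 180
Final: pos=(18,17.268), heading=180, 6 segment(s) drawn

Answer: 18 17.268 180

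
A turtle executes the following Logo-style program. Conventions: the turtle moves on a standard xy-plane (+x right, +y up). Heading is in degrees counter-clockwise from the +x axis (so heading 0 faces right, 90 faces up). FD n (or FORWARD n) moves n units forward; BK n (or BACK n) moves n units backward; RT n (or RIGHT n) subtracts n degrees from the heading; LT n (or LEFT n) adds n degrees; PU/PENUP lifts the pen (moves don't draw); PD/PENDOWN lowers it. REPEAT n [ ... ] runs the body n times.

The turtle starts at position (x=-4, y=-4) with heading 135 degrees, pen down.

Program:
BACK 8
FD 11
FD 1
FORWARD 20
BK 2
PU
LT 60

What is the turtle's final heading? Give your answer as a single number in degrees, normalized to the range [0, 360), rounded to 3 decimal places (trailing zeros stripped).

Executing turtle program step by step:
Start: pos=(-4,-4), heading=135, pen down
BK 8: (-4,-4) -> (1.657,-9.657) [heading=135, draw]
FD 11: (1.657,-9.657) -> (-6.121,-1.879) [heading=135, draw]
FD 1: (-6.121,-1.879) -> (-6.828,-1.172) [heading=135, draw]
FD 20: (-6.828,-1.172) -> (-20.971,12.971) [heading=135, draw]
BK 2: (-20.971,12.971) -> (-19.556,11.556) [heading=135, draw]
PU: pen up
LT 60: heading 135 -> 195
Final: pos=(-19.556,11.556), heading=195, 5 segment(s) drawn

Answer: 195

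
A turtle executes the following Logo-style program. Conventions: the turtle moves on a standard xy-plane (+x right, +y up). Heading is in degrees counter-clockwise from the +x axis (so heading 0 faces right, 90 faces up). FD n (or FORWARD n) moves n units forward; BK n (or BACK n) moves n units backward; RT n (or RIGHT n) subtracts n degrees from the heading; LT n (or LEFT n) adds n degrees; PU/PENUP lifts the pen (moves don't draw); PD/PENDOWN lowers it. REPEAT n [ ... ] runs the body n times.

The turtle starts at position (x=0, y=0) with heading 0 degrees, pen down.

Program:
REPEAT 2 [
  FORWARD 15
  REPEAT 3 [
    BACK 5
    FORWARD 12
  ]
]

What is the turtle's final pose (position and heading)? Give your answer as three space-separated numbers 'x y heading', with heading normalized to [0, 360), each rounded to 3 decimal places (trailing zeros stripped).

Answer: 72 0 0

Derivation:
Executing turtle program step by step:
Start: pos=(0,0), heading=0, pen down
REPEAT 2 [
  -- iteration 1/2 --
  FD 15: (0,0) -> (15,0) [heading=0, draw]
  REPEAT 3 [
    -- iteration 1/3 --
    BK 5: (15,0) -> (10,0) [heading=0, draw]
    FD 12: (10,0) -> (22,0) [heading=0, draw]
    -- iteration 2/3 --
    BK 5: (22,0) -> (17,0) [heading=0, draw]
    FD 12: (17,0) -> (29,0) [heading=0, draw]
    -- iteration 3/3 --
    BK 5: (29,0) -> (24,0) [heading=0, draw]
    FD 12: (24,0) -> (36,0) [heading=0, draw]
  ]
  -- iteration 2/2 --
  FD 15: (36,0) -> (51,0) [heading=0, draw]
  REPEAT 3 [
    -- iteration 1/3 --
    BK 5: (51,0) -> (46,0) [heading=0, draw]
    FD 12: (46,0) -> (58,0) [heading=0, draw]
    -- iteration 2/3 --
    BK 5: (58,0) -> (53,0) [heading=0, draw]
    FD 12: (53,0) -> (65,0) [heading=0, draw]
    -- iteration 3/3 --
    BK 5: (65,0) -> (60,0) [heading=0, draw]
    FD 12: (60,0) -> (72,0) [heading=0, draw]
  ]
]
Final: pos=(72,0), heading=0, 14 segment(s) drawn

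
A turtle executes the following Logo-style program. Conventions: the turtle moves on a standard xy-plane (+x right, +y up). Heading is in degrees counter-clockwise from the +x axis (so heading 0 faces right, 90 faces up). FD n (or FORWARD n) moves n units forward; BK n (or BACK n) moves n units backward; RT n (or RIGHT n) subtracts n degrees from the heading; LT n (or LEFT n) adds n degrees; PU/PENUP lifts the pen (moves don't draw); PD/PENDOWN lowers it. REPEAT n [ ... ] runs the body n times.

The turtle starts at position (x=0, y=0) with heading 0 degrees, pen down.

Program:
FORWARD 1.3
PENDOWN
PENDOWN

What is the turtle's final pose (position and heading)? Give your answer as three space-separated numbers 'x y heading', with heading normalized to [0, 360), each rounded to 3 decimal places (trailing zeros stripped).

Executing turtle program step by step:
Start: pos=(0,0), heading=0, pen down
FD 1.3: (0,0) -> (1.3,0) [heading=0, draw]
PD: pen down
PD: pen down
Final: pos=(1.3,0), heading=0, 1 segment(s) drawn

Answer: 1.3 0 0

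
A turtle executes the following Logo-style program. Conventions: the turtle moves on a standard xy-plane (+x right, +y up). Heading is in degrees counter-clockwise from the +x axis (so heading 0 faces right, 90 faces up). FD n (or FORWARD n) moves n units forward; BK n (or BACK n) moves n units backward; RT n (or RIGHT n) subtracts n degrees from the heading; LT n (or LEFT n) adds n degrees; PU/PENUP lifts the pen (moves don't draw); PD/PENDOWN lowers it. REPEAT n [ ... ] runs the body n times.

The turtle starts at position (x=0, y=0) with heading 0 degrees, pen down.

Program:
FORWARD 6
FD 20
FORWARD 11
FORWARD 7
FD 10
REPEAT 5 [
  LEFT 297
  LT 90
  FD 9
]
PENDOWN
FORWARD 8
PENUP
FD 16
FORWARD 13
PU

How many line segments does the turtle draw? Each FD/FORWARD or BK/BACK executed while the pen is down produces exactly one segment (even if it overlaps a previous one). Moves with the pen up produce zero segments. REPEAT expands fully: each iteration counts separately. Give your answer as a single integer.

Answer: 11

Derivation:
Executing turtle program step by step:
Start: pos=(0,0), heading=0, pen down
FD 6: (0,0) -> (6,0) [heading=0, draw]
FD 20: (6,0) -> (26,0) [heading=0, draw]
FD 11: (26,0) -> (37,0) [heading=0, draw]
FD 7: (37,0) -> (44,0) [heading=0, draw]
FD 10: (44,0) -> (54,0) [heading=0, draw]
REPEAT 5 [
  -- iteration 1/5 --
  LT 297: heading 0 -> 297
  LT 90: heading 297 -> 27
  FD 9: (54,0) -> (62.019,4.086) [heading=27, draw]
  -- iteration 2/5 --
  LT 297: heading 27 -> 324
  LT 90: heading 324 -> 54
  FD 9: (62.019,4.086) -> (67.309,11.367) [heading=54, draw]
  -- iteration 3/5 --
  LT 297: heading 54 -> 351
  LT 90: heading 351 -> 81
  FD 9: (67.309,11.367) -> (68.717,20.256) [heading=81, draw]
  -- iteration 4/5 --
  LT 297: heading 81 -> 18
  LT 90: heading 18 -> 108
  FD 9: (68.717,20.256) -> (65.936,28.816) [heading=108, draw]
  -- iteration 5/5 --
  LT 297: heading 108 -> 45
  LT 90: heading 45 -> 135
  FD 9: (65.936,28.816) -> (59.572,35.18) [heading=135, draw]
]
PD: pen down
FD 8: (59.572,35.18) -> (53.915,40.837) [heading=135, draw]
PU: pen up
FD 16: (53.915,40.837) -> (42.601,52.15) [heading=135, move]
FD 13: (42.601,52.15) -> (33.409,61.343) [heading=135, move]
PU: pen up
Final: pos=(33.409,61.343), heading=135, 11 segment(s) drawn
Segments drawn: 11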